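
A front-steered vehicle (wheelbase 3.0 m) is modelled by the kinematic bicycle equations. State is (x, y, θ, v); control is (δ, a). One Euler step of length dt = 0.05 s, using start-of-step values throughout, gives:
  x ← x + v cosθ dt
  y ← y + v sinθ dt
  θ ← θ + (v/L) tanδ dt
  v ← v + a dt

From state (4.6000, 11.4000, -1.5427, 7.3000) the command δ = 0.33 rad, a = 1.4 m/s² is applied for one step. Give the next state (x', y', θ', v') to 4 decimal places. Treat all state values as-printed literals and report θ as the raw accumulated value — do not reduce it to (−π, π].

x' = 4.6000 + 7.3000·cos(-1.5427)·0.05 = 4.6103
y' = 11.4000 + 7.3000·sin(-1.5427)·0.05 = 11.0351
θ' = -1.5427 + (7.3000/3.0)·tan(0.33)·0.05 = -1.5010
v' = 7.3000 + 1.4000·0.05 = 7.3700

(4.6103, 11.0351, -1.5010, 7.3700)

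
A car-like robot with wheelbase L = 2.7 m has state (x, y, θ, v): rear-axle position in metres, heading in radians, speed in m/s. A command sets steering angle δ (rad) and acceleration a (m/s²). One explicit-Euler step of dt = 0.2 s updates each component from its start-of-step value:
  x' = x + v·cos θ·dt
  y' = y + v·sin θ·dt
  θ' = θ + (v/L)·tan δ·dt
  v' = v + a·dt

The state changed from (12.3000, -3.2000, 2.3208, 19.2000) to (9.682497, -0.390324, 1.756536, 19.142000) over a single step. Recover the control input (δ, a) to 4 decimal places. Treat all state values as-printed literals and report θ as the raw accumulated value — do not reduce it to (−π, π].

δ = -0.3777, a = -0.2900

a = (v'−v)/dt = (-0.058000)/0.2 = -0.2900
Δθ = θ'−θ = -0.564264;  (v·dt/L) = 19.2000·0.2/2.7 = 1.422222
tan δ = Δθ·L/(v·dt) = -0.396748  →  δ = -0.3777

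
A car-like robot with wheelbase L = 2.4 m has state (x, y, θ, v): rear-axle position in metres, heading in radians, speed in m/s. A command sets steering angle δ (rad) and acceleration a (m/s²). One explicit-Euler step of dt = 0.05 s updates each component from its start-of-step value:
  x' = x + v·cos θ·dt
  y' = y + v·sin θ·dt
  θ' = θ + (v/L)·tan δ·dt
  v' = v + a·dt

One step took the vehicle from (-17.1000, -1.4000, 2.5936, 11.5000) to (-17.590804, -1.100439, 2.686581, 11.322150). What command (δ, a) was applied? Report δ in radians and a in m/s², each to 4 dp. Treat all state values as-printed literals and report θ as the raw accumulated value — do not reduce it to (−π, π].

a = (v'−v)/dt = (-0.177850)/0.05 = -3.5570
Δθ = θ'−θ = 0.092981;  (v·dt/L) = 11.5000·0.05/2.4 = 0.239583
tan δ = Δθ·L/(v·dt) = 0.388095  →  δ = 0.3702

δ = 0.3702, a = -3.5570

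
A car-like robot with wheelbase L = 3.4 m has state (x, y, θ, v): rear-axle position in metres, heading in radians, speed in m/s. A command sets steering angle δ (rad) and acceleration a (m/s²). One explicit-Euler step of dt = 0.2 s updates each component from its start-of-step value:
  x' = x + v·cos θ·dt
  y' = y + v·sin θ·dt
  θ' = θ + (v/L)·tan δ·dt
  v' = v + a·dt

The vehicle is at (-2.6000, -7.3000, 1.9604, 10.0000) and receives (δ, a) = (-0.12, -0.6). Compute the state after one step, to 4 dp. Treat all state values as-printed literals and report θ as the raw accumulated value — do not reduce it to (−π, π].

(-3.3596, -5.4499, 1.8895, 9.8800)

x' = -2.6000 + 10.0000·cos(1.9604)·0.2 = -3.3596
y' = -7.3000 + 10.0000·sin(1.9604)·0.2 = -5.4499
θ' = 1.9604 + (10.0000/3.4)·tan(-0.12)·0.2 = 1.8895
v' = 10.0000 − 0.6000·0.2 = 9.8800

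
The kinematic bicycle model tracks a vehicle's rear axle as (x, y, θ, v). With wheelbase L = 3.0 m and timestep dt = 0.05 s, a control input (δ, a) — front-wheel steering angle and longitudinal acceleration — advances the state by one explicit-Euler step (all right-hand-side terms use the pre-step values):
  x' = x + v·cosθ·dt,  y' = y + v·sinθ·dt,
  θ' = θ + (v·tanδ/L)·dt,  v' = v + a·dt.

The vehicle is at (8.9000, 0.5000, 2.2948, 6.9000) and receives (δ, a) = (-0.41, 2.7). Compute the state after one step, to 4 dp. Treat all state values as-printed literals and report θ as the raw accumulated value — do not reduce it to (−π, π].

x' = 8.9000 + 6.9000·cos(2.2948)·0.05 = 8.6715
y' = 0.5000 + 6.9000·sin(2.2948)·0.05 = 0.7585
θ' = 2.2948 + (6.9000/3.0)·tan(-0.41)·0.05 = 2.2448
v' = 6.9000 + 2.7000·0.05 = 7.0350

(8.6715, 0.7585, 2.2448, 7.0350)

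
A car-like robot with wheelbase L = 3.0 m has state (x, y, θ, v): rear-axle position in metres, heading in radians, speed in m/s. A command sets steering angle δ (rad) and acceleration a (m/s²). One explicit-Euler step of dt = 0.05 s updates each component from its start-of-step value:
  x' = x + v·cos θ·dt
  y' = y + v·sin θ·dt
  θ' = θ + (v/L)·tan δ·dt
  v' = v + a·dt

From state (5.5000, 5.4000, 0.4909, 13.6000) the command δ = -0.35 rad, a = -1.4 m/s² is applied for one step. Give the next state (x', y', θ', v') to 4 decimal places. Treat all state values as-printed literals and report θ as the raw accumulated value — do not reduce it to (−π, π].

(6.0997, 5.7206, 0.4082, 13.5300)

x' = 5.5000 + 13.6000·cos(0.4909)·0.05 = 6.0997
y' = 5.4000 + 13.6000·sin(0.4909)·0.05 = 5.7206
θ' = 0.4909 + (13.6000/3.0)·tan(-0.35)·0.05 = 0.4082
v' = 13.6000 − 1.4000·0.05 = 13.5300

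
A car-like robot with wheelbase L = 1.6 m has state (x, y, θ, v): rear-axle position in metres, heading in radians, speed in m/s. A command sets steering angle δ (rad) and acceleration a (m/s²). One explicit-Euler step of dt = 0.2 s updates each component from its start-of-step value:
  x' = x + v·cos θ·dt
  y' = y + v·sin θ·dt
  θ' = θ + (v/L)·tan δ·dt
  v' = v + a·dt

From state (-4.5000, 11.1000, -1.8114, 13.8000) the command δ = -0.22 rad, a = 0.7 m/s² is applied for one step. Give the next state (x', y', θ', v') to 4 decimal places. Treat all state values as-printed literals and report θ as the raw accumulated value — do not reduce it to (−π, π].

x' = -4.5000 + 13.8000·cos(-1.8114)·0.2 = -5.1577
y' = 11.1000 + 13.8000·sin(-1.8114)·0.2 = 8.4195
θ' = -1.8114 + (13.8000/1.6)·tan(-0.22)·0.2 = -2.1971
v' = 13.8000 + 0.7000·0.2 = 13.9400

(-5.1577, 8.4195, -2.1971, 13.9400)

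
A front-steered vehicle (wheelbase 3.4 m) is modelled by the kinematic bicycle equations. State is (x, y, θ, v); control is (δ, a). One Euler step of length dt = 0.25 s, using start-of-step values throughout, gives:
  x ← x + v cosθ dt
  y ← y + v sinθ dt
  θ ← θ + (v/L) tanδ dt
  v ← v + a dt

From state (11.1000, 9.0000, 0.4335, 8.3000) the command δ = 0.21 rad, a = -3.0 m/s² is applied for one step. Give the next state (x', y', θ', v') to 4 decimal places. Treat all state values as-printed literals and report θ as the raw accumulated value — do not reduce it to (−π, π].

x' = 11.1000 + 8.3000·cos(0.4335)·0.25 = 12.9831
y' = 9.0000 + 8.3000·sin(0.4335)·0.25 = 9.8716
θ' = 0.4335 + (8.3000/3.4)·tan(0.21)·0.25 = 0.5636
v' = 8.3000 − 3.0000·0.25 = 7.5500

(12.9831, 9.8716, 0.5636, 7.5500)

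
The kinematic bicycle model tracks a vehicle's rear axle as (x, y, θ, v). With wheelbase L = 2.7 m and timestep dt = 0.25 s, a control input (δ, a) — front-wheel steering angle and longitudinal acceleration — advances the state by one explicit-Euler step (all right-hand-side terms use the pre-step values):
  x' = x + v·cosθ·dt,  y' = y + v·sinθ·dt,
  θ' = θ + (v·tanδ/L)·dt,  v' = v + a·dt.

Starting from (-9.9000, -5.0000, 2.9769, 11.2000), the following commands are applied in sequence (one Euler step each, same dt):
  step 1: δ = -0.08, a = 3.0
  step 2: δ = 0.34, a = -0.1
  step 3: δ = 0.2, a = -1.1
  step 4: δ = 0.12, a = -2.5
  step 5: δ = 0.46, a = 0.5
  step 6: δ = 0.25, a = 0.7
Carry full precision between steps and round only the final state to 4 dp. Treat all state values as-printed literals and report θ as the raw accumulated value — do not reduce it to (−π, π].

(-25.1477, -8.9465, 4.4084, 11.3250)

after step 1 (δ=-0.08, a=3.0): (-12.662113, -4.540942, 2.893760, 11.950000)
after step 2 (δ=0.34, a=-0.1): (-15.558333, -3.808097, 3.285163, 11.925000)
after step 3 (δ=0.2, a=-1.1): (-18.508911, -4.234647, 3.508989, 11.650000)
after step 4 (δ=0.12, a=-2.5): (-21.227047, -5.280777, 3.639058, 11.025000)
after step 5 (δ=0.46, a=0.5): (-23.649226, -6.596059, 4.144829, 11.150000)
after step 6 (δ=0.25, a=0.7): (-25.147721, -8.946520, 4.408445, 11.325000)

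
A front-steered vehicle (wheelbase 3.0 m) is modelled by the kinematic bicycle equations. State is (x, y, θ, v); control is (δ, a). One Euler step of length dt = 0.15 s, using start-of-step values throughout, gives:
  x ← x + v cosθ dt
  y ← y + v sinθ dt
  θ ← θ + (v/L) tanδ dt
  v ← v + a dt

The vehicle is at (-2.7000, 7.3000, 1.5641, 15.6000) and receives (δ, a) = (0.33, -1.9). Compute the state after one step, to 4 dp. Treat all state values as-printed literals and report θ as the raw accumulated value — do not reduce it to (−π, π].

x' = -2.7000 + 15.6000·cos(1.5641)·0.15 = -2.6843
y' = 7.3000 + 15.6000·sin(1.5641)·0.15 = 9.6399
θ' = 1.5641 + (15.6000/3.0)·tan(0.33)·0.15 = 1.8313
v' = 15.6000 − 1.9000·0.15 = 15.3150

(-2.6843, 9.6399, 1.8313, 15.3150)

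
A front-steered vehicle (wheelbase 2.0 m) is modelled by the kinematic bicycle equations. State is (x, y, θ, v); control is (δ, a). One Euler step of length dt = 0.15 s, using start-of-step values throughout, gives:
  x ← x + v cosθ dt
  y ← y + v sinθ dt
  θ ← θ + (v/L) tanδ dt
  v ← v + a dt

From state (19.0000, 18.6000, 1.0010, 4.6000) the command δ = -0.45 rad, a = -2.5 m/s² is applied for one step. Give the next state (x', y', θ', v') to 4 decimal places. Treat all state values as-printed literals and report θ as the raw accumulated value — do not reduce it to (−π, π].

x' = 19.0000 + 4.6000·cos(1.0010)·0.15 = 19.3722
y' = 18.6000 + 4.6000·sin(1.0010)·0.15 = 19.1810
θ' = 1.0010 + (4.6000/2.0)·tan(-0.45)·0.15 = 0.8343
v' = 4.6000 − 2.5000·0.15 = 4.2250

(19.3722, 19.1810, 0.8343, 4.2250)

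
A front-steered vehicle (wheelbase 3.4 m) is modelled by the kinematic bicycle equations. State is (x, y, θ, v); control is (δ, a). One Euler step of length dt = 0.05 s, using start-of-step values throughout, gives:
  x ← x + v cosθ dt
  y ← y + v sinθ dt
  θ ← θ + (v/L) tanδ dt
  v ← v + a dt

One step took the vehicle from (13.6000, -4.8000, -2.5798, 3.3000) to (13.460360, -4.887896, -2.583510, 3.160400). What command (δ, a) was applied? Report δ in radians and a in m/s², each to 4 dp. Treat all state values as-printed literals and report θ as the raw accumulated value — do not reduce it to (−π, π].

a = (v'−v)/dt = (-0.139600)/0.05 = -2.7920
Δθ = θ'−θ = -0.003710;  (v·dt/L) = 3.3000·0.05/3.4 = 0.048529
tan δ = Δθ·L/(v·dt) = -0.076448  →  δ = -0.0763

δ = -0.0763, a = -2.7920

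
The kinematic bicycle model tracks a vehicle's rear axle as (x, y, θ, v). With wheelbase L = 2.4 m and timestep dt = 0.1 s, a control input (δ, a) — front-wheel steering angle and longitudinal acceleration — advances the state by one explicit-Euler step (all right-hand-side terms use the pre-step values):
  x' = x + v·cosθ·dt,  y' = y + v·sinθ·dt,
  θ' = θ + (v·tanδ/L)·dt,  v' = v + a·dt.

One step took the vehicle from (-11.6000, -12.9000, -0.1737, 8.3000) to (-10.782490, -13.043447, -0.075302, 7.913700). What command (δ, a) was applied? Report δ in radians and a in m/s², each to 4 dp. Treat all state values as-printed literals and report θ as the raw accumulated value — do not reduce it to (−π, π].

δ = 0.2772, a = -3.8630

a = (v'−v)/dt = (-0.386300)/0.1 = -3.8630
Δθ = θ'−θ = 0.098398;  (v·dt/L) = 8.3000·0.1/2.4 = 0.345833
tan δ = Δθ·L/(v·dt) = 0.284524  →  δ = 0.2772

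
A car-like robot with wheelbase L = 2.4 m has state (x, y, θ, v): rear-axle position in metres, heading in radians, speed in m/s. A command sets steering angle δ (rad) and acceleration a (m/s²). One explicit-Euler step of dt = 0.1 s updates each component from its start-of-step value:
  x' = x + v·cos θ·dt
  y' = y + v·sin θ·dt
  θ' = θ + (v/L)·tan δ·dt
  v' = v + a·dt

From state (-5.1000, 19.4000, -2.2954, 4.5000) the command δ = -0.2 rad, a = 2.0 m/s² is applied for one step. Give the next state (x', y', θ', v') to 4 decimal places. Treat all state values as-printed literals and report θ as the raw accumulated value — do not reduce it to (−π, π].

(-5.3983, 19.0631, -2.3334, 4.7000)

x' = -5.1000 + 4.5000·cos(-2.2954)·0.1 = -5.3983
y' = 19.4000 + 4.5000·sin(-2.2954)·0.1 = 19.0631
θ' = -2.2954 + (4.5000/2.4)·tan(-0.2)·0.1 = -2.3334
v' = 4.5000 + 2.0000·0.1 = 4.7000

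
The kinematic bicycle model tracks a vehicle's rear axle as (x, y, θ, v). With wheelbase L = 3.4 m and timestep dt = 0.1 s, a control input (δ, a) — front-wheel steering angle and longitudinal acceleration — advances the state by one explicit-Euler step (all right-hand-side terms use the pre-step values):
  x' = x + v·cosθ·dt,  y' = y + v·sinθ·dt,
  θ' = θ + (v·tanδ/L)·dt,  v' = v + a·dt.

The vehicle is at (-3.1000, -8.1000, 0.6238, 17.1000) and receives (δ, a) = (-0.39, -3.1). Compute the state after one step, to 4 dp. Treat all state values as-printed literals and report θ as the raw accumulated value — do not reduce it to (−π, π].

x' = -3.1000 + 17.1000·cos(0.6238)·0.1 = -1.7121
y' = -8.1000 + 17.1000·sin(0.6238)·0.1 = -7.1011
θ' = 0.6238 + (17.1000/3.4)·tan(-0.39)·0.1 = 0.4171
v' = 17.1000 − 3.1000·0.1 = 16.7900

(-1.7121, -7.1011, 0.4171, 16.7900)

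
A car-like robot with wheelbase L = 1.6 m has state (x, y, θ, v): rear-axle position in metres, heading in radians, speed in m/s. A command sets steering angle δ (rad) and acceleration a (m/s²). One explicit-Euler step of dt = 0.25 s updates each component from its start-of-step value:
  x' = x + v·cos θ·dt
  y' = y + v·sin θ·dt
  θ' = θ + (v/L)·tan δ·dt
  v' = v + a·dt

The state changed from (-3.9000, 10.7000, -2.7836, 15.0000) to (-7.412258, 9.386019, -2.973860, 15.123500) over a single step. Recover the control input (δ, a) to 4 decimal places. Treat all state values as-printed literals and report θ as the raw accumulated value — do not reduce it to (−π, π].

δ = -0.0810, a = 0.4940

a = (v'−v)/dt = (0.123500)/0.25 = 0.4940
Δθ = θ'−θ = -0.190260;  (v·dt/L) = 15.0000·0.25/1.6 = 2.343750
tan δ = Δθ·L/(v·dt) = -0.081178  →  δ = -0.0810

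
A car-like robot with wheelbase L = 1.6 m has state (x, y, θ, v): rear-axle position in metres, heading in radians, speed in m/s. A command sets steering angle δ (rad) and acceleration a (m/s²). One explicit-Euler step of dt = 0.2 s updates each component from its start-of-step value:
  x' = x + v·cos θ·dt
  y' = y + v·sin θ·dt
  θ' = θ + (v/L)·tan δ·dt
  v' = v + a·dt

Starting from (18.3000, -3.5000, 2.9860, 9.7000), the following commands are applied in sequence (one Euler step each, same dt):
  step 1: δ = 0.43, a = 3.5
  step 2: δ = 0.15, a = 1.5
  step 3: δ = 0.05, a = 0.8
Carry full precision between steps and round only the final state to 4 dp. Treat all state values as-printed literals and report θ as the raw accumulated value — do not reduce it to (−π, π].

(12.6981, -5.2132, 3.8055, 10.8600)

after step 1 (δ=0.43, a=3.5): (16.383435, -3.199367, 3.542078, 10.400000)
after step 2 (δ=0.15, a=1.5): (14.468022, -4.010287, 3.738554, 10.700000)
after step 3 (δ=0.05, a=0.8): (12.698140, -5.213249, 3.805485, 10.860000)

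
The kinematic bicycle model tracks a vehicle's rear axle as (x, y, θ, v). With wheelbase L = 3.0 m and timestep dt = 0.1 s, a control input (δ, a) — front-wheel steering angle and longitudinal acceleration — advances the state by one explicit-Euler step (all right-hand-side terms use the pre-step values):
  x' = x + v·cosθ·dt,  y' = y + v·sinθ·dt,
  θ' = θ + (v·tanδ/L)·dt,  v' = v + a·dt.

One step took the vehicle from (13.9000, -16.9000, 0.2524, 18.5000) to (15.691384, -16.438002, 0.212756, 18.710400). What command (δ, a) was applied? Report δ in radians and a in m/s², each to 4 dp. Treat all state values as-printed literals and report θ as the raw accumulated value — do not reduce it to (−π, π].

a = (v'−v)/dt = (0.210400)/0.1 = 2.1040
Δθ = θ'−θ = -0.039644;  (v·dt/L) = 18.5000·0.1/3.0 = 0.616667
tan δ = Δθ·L/(v·dt) = -0.064288  →  δ = -0.0642

δ = -0.0642, a = 2.1040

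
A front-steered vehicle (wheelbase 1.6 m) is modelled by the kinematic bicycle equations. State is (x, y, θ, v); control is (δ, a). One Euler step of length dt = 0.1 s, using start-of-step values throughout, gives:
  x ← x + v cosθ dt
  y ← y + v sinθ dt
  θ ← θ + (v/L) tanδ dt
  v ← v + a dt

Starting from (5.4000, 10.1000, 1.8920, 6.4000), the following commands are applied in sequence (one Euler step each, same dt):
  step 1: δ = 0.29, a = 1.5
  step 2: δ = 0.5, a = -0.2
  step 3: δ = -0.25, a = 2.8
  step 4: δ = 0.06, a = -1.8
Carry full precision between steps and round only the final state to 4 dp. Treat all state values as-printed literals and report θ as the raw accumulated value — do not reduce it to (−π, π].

(4.1543, 12.3909, 2.1564, 6.6300)

after step 1 (δ=0.29, a=1.5): (5.197946, 10.707268, 2.011365, 6.550000)
after step 2 (δ=0.5, a=-0.2): (4.918619, 11.299721, 2.235008, 6.530000)
after step 3 (δ=-0.25, a=2.8): (4.516085, 11.813896, 2.130796, 6.810000)
after step 4 (δ=0.06, a=-1.8): (4.154347, 12.390876, 2.156364, 6.630000)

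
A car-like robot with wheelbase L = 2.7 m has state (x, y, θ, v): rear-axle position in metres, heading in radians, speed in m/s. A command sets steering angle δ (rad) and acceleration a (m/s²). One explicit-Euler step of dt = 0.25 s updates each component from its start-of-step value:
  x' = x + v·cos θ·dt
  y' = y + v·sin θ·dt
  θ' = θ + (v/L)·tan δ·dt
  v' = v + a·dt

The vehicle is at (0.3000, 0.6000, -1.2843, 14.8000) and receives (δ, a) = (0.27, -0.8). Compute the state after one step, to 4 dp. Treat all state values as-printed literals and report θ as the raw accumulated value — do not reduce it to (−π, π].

x' = 0.3000 + 14.8000·cos(-1.2843)·0.25 = 1.3456
y' = 0.6000 + 14.8000·sin(-1.2843)·0.25 = -2.9492
θ' = -1.2843 + (14.8000/2.7)·tan(0.27)·0.25 = -0.9050
v' = 14.8000 − 0.8000·0.25 = 14.6000

(1.3456, -2.9492, -0.9050, 14.6000)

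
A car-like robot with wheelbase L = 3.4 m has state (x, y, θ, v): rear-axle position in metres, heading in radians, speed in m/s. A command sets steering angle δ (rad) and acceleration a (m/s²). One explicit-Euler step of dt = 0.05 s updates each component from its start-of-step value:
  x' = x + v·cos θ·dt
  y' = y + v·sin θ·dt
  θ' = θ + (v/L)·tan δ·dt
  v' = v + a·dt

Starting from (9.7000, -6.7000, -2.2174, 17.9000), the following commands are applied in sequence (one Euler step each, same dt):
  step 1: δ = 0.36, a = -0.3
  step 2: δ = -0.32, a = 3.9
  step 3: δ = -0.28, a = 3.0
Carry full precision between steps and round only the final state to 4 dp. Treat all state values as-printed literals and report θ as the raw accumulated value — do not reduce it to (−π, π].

after step 1 (δ=0.36, a=-0.3): (9.160781, -7.414330, -2.118317, 17.885000)
after step 2 (δ=-0.32, a=3.9): (8.695259, -8.177857, -2.205478, 18.080000)
after step 3 (δ=-0.28, a=3.0): (8.159259, -8.905812, -2.281933, 18.230000)

(8.1593, -8.9058, -2.2819, 18.2300)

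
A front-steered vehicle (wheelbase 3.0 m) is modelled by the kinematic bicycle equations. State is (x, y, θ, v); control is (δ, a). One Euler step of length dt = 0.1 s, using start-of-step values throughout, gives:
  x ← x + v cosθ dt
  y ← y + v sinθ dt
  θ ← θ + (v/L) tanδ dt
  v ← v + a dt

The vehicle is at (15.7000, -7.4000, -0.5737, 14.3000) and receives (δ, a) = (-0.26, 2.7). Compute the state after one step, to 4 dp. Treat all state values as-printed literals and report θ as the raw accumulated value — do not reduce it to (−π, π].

(16.9011, -8.1761, -0.7005, 14.5700)

x' = 15.7000 + 14.3000·cos(-0.5737)·0.1 = 16.9011
y' = -7.4000 + 14.3000·sin(-0.5737)·0.1 = -8.1761
θ' = -0.5737 + (14.3000/3.0)·tan(-0.26)·0.1 = -0.7005
v' = 14.3000 + 2.7000·0.1 = 14.5700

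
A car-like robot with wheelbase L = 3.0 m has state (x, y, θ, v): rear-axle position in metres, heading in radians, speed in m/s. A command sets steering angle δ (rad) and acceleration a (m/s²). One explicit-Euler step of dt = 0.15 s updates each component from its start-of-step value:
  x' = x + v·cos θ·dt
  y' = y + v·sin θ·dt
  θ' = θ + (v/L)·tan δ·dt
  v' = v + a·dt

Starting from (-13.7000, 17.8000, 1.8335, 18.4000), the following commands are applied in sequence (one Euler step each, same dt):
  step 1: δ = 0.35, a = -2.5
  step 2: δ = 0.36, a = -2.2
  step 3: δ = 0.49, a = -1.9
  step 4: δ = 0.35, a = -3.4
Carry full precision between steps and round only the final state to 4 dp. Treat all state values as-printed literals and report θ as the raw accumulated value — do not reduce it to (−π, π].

(-20.6578, 24.6882, 3.2982, 16.9000)

after step 1 (δ=0.35, a=-2.5): (-14.416751, 20.465308, 2.169326, 18.025000)
after step 2 (δ=0.36, a=-2.2): (-15.940121, 22.699051, 2.508559, 17.695000)
after step 3 (δ=0.49, a=-1.9): (-18.080075, 24.269287, 2.980474, 17.410000)
after step 4 (δ=0.35, a=-3.4): (-20.657752, 24.688229, 3.298232, 16.900000)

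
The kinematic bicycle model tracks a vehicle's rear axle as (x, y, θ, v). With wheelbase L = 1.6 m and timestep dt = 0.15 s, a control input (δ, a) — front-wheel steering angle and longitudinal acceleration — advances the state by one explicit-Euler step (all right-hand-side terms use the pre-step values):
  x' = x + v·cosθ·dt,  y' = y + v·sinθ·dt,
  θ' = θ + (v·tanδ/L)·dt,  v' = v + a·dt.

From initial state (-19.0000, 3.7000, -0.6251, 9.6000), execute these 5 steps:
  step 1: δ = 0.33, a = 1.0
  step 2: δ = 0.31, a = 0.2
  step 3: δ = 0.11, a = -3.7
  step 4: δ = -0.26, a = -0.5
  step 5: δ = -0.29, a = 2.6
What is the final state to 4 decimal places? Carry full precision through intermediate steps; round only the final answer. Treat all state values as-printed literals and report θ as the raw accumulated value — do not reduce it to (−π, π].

(-12.2399, 2.2643, -0.4088, 9.5400)

after step 1 (δ=0.33, a=1.0): (-17.832297, 2.857343, -0.316828, 9.750000)
after step 2 (δ=0.31, a=0.2): (-16.442588, 2.401696, -0.024028, 9.780000)
after step 3 (δ=0.11, a=-3.7): (-14.976012, 2.366450, 0.077237, 9.225000)
after step 4 (δ=-0.26, a=-0.5): (-13.596387, 2.473220, -0.152830, 9.150000)
after step 5 (δ=-0.29, a=2.6): (-12.239885, 2.264276, -0.408813, 9.540000)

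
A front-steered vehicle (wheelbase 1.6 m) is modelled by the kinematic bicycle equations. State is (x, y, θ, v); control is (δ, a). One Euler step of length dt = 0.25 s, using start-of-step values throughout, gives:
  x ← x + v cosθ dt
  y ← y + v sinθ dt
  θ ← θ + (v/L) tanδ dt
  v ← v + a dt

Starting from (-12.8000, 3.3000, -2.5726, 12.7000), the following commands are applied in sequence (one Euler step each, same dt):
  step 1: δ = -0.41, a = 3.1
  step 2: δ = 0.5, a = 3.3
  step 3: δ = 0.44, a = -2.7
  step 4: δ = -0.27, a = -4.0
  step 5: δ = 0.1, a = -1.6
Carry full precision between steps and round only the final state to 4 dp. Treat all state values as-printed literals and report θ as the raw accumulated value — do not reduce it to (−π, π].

(-20.6967, -6.4086, -1.6242, 12.2250)

after step 1 (δ=-0.41, a=3.1): (-15.474760, 1.589362, -3.435071, 13.475000)
after step 2 (δ=0.5, a=3.3): (-18.699474, 2.563887, -2.284848, 14.300000)
after step 3 (δ=0.44, a=-2.7): (-21.040746, -0.137792, -1.232948, 13.625000)
after step 4 (δ=-0.27, a=-4.0): (-19.911719, -3.351487, -1.822140, 12.625000)
after step 5 (δ=0.1, a=-1.6): (-20.696697, -6.408565, -1.624215, 12.225000)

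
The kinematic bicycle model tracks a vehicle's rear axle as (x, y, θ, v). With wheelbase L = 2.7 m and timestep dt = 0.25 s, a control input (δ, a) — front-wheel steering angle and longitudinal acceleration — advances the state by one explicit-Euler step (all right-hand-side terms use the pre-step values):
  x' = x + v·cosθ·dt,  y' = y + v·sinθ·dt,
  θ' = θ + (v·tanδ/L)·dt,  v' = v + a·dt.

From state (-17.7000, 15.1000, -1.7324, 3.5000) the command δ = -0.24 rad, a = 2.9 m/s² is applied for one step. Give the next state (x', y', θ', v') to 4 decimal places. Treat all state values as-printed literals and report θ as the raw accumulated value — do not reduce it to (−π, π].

x' = -17.7000 + 3.5000·cos(-1.7324)·0.25 = -17.8408
y' = 15.1000 + 3.5000·sin(-1.7324)·0.25 = 14.2364
θ' = -1.7324 + (3.5000/2.7)·tan(-0.24)·0.25 = -1.8117
v' = 3.5000 + 2.9000·0.25 = 4.2250

(-17.8408, 14.2364, -1.8117, 4.2250)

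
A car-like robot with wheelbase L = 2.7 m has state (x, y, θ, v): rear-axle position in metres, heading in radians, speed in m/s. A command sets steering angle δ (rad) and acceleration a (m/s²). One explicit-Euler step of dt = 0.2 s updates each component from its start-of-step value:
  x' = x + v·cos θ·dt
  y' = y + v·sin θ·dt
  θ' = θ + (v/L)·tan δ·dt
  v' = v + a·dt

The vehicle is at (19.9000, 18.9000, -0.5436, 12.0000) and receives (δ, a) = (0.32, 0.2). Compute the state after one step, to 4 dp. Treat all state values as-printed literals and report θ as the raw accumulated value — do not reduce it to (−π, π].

x' = 19.9000 + 12.0000·cos(-0.5436)·0.2 = 21.9540
y' = 18.9000 + 12.0000·sin(-0.5436)·0.2 = 17.6587
θ' = -0.5436 + (12.0000/2.7)·tan(0.32)·0.2 = -0.2490
v' = 12.0000 + 0.2000·0.2 = 12.0400

(21.9540, 17.6587, -0.2490, 12.0400)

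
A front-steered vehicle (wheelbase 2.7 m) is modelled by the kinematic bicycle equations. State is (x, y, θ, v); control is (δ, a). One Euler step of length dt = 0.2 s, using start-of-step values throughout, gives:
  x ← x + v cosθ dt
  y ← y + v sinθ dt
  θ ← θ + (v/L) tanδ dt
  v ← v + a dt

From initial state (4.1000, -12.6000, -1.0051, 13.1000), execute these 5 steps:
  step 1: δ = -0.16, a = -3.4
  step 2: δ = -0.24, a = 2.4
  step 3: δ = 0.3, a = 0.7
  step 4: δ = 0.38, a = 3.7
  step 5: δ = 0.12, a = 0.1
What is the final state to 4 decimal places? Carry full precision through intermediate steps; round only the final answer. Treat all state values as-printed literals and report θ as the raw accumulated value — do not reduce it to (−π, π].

after step 1 (δ=-0.16, a=-3.4): (5.504330, -14.811845, -1.161698, 12.420000)
after step 2 (δ=-0.24, a=2.4): (6.492421, -17.090865, -1.386837, 12.900000)
after step 3 (δ=0.3, a=0.7): (6.964363, -19.627333, -1.091249, 13.040000)
after step 4 (δ=0.38, a=3.7): (8.167636, -21.941161, -0.705446, 13.780000)
after step 5 (δ=0.12, a=0.1): (10.265840, -23.728078, -0.582366, 13.800000)

(10.2658, -23.7281, -0.5824, 13.8000)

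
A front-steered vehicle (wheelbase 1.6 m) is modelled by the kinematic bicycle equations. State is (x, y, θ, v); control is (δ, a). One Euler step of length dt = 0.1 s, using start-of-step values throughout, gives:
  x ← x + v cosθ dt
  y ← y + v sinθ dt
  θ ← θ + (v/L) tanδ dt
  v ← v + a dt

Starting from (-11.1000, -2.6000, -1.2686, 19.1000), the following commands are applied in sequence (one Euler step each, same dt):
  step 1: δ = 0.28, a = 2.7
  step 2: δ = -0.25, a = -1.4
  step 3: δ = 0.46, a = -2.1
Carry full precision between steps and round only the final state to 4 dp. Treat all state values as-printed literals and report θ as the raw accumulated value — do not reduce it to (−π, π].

(-8.7317, -7.7860, -0.6390, 19.0200)

after step 1 (δ=0.28, a=2.7): (-10.531550, -4.423449, -0.925332, 19.370000)
after step 2 (δ=-0.25, a=-1.4): (-9.366310, -5.970764, -1.234455, 19.230000)
after step 3 (δ=0.46, a=-2.1): (-8.731652, -7.786016, -0.638988, 19.020000)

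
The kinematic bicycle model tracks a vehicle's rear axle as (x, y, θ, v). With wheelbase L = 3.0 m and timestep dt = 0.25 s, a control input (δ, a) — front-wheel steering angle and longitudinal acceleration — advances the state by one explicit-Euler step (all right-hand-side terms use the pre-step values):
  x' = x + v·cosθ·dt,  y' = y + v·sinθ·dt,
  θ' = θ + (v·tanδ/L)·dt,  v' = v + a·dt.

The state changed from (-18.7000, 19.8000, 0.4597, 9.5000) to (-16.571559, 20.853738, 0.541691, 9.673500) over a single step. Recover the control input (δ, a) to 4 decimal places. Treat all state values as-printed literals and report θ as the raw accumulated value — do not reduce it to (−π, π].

a = (v'−v)/dt = (0.173500)/0.25 = 0.6940
Δθ = θ'−θ = 0.081991;  (v·dt/L) = 9.5000·0.25/3.0 = 0.791667
tan δ = Δθ·L/(v·dt) = 0.103568  →  δ = 0.1032

δ = 0.1032, a = 0.6940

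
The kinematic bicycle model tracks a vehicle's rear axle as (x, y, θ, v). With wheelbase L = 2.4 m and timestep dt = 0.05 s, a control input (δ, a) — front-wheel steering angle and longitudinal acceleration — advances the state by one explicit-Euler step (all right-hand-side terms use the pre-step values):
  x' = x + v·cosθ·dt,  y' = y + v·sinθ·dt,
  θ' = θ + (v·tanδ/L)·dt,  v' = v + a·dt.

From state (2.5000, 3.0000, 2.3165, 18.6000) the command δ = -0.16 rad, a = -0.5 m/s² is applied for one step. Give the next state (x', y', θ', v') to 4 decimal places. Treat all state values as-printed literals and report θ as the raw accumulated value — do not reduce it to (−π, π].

(1.8690, 3.6832, 2.2540, 18.5750)

x' = 2.5000 + 18.6000·cos(2.3165)·0.05 = 1.8690
y' = 3.0000 + 18.6000·sin(2.3165)·0.05 = 3.6832
θ' = 2.3165 + (18.6000/2.4)·tan(-0.16)·0.05 = 2.2540
v' = 18.6000 − 0.5000·0.05 = 18.5750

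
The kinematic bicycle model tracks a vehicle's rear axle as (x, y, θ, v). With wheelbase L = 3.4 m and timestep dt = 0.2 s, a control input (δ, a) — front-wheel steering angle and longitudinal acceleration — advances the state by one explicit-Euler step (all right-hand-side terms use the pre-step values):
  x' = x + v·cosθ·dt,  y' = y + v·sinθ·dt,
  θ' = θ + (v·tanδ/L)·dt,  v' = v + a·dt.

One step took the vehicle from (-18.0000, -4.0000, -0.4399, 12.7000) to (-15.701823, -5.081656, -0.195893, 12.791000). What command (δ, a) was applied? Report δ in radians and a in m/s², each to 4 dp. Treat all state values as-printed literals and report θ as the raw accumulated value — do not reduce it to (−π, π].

δ = 0.3157, a = 0.4550

a = (v'−v)/dt = (0.091000)/0.2 = 0.4550
Δθ = θ'−θ = 0.244007;  (v·dt/L) = 12.7000·0.2/3.4 = 0.747059
tan δ = Δθ·L/(v·dt) = 0.326624  →  δ = 0.3157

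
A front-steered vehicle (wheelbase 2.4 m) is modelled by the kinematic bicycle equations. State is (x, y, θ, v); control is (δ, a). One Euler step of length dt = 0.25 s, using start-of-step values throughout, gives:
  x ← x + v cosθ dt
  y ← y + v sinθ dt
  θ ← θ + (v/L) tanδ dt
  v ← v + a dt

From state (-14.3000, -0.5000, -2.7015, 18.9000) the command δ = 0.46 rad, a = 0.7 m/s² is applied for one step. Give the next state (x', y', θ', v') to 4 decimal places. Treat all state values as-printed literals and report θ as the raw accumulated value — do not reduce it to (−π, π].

x' = -14.3000 + 18.9000·cos(-2.7015)·0.25 = -18.5748
y' = -0.5000 + 18.9000·sin(-2.7015)·0.25 = -2.5130
θ' = -2.7015 + (18.9000/2.4)·tan(0.46)·0.25 = -1.7261
v' = 18.9000 + 0.7000·0.25 = 19.0750

(-18.5748, -2.5130, -1.7261, 19.0750)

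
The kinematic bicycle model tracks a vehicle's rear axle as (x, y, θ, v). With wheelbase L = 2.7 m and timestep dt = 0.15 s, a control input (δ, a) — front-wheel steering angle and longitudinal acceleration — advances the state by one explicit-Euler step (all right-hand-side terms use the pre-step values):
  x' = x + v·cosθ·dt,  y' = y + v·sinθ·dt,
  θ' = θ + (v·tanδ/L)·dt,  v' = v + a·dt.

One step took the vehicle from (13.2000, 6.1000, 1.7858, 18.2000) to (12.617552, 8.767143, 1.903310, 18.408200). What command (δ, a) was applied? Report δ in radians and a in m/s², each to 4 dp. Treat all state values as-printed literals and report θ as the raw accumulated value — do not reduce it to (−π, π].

δ = 0.1157, a = 1.3880

a = (v'−v)/dt = (0.208200)/0.15 = 1.3880
Δθ = θ'−θ = 0.117510;  (v·dt/L) = 18.2000·0.15/2.7 = 1.011111
tan δ = Δθ·L/(v·dt) = 0.116219  →  δ = 0.1157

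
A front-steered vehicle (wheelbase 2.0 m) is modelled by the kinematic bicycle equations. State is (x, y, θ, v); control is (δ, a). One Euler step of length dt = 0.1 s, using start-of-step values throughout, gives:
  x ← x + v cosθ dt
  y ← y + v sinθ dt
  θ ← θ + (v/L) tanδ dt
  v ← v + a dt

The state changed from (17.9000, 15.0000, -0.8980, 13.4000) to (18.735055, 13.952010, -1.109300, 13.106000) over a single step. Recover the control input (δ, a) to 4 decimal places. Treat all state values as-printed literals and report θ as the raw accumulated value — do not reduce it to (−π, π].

δ = -0.3055, a = -2.9400

a = (v'−v)/dt = (-0.294000)/0.1 = -2.9400
Δθ = θ'−θ = -0.211300;  (v·dt/L) = 13.4000·0.1/2.0 = 0.670000
tan δ = Δθ·L/(v·dt) = -0.315373  →  δ = -0.3055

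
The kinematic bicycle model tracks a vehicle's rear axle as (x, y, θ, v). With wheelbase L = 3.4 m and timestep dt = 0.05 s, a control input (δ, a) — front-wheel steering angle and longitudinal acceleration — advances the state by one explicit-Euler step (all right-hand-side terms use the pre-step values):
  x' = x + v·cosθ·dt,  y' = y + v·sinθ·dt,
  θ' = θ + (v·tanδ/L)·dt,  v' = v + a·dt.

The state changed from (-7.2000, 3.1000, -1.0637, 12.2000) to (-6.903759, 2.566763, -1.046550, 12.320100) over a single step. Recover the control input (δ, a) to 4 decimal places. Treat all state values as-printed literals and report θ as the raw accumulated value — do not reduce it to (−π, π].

δ = 0.0953, a = 2.4020

a = (v'−v)/dt = (0.120100)/0.05 = 2.4020
Δθ = θ'−θ = 0.017150;  (v·dt/L) = 12.2000·0.05/3.4 = 0.179412
tan δ = Δθ·L/(v·dt) = 0.095590  →  δ = 0.0953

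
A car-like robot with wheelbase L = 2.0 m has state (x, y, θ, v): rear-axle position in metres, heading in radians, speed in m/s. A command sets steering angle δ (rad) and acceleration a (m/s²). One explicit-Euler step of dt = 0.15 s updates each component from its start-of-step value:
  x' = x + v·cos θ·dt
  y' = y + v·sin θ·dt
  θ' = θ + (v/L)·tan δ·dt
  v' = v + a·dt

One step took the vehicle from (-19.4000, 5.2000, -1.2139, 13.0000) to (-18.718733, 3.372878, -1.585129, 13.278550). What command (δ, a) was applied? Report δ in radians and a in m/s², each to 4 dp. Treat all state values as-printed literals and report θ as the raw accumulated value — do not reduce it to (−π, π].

δ = -0.3638, a = 1.8570

a = (v'−v)/dt = (0.278550)/0.15 = 1.8570
Δθ = θ'−θ = -0.371229;  (v·dt/L) = 13.0000·0.15/2.0 = 0.975000
tan δ = Δθ·L/(v·dt) = -0.380748  →  δ = -0.3638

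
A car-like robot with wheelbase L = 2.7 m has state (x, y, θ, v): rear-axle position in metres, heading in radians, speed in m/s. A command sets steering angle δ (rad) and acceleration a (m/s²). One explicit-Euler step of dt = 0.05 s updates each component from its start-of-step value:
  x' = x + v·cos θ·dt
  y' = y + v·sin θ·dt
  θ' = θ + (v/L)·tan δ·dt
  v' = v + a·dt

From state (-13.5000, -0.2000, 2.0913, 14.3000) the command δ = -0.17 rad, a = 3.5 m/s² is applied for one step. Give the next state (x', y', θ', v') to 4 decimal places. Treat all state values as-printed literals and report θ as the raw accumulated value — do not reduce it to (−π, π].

(-13.8556, 0.4203, 2.0458, 14.4750)

x' = -13.5000 + 14.3000·cos(2.0913)·0.05 = -13.8556
y' = -0.2000 + 14.3000·sin(2.0913)·0.05 = 0.4203
θ' = 2.0913 + (14.3000/2.7)·tan(-0.17)·0.05 = 2.0458
v' = 14.3000 + 3.5000·0.05 = 14.4750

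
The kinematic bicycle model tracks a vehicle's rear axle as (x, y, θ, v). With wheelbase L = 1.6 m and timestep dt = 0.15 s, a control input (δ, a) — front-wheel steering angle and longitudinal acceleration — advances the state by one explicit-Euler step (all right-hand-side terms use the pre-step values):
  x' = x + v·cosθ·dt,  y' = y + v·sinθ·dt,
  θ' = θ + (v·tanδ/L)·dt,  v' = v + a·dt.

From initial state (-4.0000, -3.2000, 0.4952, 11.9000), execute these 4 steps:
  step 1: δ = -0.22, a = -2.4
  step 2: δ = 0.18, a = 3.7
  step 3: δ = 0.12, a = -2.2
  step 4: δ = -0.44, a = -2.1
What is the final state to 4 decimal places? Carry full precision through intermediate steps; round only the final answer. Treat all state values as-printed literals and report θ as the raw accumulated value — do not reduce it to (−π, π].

after step 1 (δ=-0.22, a=-2.4): (-2.429425, -2.351754, 0.245725, 11.540000)
after step 2 (δ=0.18, a=3.7): (-0.750422, -1.930673, 0.442593, 12.095000)
after step 3 (δ=0.12, a=-2.2): (0.889014, -1.153659, 0.579319, 11.765000)
after step 4 (δ=-0.44, a=-2.1): (2.365820, -0.187539, 0.060062, 11.450000)

(2.3658, -0.1875, 0.0601, 11.4500)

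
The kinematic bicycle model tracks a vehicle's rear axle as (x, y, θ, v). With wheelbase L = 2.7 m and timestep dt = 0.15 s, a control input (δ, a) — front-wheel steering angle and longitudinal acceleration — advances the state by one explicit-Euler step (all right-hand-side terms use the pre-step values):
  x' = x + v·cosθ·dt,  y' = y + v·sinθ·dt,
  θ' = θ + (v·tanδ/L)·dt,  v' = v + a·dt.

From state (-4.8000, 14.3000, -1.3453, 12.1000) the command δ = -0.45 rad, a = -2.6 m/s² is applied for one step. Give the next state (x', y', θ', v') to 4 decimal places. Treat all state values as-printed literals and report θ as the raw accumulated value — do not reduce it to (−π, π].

x' = -4.8000 + 12.1000·cos(-1.3453)·0.15 = -4.3942
y' = 14.3000 + 12.1000·sin(-1.3453)·0.15 = 12.5309
θ' = -1.3453 + (12.1000/2.7)·tan(-0.45)·0.15 = -1.6700
v' = 12.1000 − 2.6000·0.15 = 11.7100

(-4.3942, 12.5309, -1.6700, 11.7100)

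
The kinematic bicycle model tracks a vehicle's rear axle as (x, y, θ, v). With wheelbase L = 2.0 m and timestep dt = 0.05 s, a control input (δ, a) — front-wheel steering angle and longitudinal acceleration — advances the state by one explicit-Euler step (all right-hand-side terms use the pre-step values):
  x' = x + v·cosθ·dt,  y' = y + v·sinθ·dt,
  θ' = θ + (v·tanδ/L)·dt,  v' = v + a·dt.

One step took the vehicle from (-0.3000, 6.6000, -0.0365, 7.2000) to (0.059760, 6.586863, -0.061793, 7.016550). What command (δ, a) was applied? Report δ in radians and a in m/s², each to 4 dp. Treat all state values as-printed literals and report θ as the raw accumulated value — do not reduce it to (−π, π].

δ = -0.1396, a = -3.6690

a = (v'−v)/dt = (-0.183450)/0.05 = -3.6690
Δθ = θ'−θ = -0.025293;  (v·dt/L) = 7.2000·0.05/2.0 = 0.180000
tan δ = Δθ·L/(v·dt) = -0.140517  →  δ = -0.1396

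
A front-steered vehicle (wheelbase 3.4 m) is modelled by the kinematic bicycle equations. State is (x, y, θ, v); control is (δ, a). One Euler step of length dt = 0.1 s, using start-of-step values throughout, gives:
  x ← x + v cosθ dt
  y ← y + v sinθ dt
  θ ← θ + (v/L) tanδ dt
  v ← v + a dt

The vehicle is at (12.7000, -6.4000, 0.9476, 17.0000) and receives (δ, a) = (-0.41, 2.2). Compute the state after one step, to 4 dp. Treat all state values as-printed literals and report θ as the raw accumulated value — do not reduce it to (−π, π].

x' = 12.7000 + 17.0000·cos(0.9476)·0.1 = 13.6922
y' = -6.4000 + 17.0000·sin(0.9476)·0.1 = -5.0196
θ' = 0.9476 + (17.0000/3.4)·tan(-0.41)·0.1 = 0.7303
v' = 17.0000 + 2.2000·0.1 = 17.2200

(13.6922, -5.0196, 0.7303, 17.2200)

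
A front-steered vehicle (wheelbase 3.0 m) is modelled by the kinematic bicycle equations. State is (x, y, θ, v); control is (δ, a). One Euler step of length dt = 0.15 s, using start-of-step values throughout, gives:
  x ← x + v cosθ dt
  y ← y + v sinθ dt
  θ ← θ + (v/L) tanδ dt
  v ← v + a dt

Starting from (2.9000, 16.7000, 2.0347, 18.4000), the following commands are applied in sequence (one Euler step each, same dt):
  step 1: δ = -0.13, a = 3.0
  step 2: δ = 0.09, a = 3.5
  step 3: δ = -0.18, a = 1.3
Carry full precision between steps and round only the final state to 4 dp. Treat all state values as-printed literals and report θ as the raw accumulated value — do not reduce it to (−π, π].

after step 1 (δ=-0.13, a=3.0): (1.665058, 19.168303, 1.914422, 18.850000)
after step 2 (δ=0.09, a=3.5): (0.712466, 21.830506, 1.999476, 19.375000)
after step 3 (δ=-0.18, a=1.3): (-0.495577, 24.473784, 1.823193, 19.570000)

(-0.4956, 24.4738, 1.8232, 19.5700)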